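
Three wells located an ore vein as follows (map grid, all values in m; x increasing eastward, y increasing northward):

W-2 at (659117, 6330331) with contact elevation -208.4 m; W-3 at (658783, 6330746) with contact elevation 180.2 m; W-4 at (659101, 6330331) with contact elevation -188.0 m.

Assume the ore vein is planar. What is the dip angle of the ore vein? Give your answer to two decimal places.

51.96°

Let the plane be z = a·x + b·y + c.
W-3−W-2: −334a + 415b = 388.6;  W-4−W-2: −16a + 0b = 20.4.
Solving gives a = −1.27500, b = −0.08976.
Gradient magnitude |∇z| = √(a² + b²) = √(1.62563 + 0.00806) = 1.27816.
True dip = arctan(1.27816) = 51.96°, dipping toward E (azimuth ≈ 086°).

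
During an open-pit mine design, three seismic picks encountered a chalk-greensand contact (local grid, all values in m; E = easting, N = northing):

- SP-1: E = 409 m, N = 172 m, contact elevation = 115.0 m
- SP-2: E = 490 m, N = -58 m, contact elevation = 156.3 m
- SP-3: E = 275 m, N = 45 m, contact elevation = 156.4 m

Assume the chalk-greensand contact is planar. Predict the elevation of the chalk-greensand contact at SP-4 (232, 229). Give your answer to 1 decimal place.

Two edge vectors: SP-1→SP-2 = (81, -230, 41.3), SP-1→SP-3 = (-134, -127, 41.4).
Normal n = (SP-1→SP-2) × (SP-1→SP-3) = (-4276.9, -8887.6, -41107).
So ∂z/∂E = −n_x/n_z = −0.10404 and ∂z/∂N = −n_y/n_z = −0.21621.
Intercept c from SP-1: 115 + 42.55 + 37.19 = 194.74.
At (232, 229): z = −24.1 − 49.5 + 194.74 = 121.1 m.

121.1 m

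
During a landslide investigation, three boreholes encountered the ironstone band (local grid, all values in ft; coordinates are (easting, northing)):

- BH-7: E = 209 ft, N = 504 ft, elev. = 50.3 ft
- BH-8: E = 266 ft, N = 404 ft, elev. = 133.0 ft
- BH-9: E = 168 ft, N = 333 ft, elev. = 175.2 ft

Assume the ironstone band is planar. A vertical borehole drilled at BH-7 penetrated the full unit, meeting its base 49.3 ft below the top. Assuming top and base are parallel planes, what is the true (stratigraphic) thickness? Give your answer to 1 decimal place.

Two edge vectors: BH-7→BH-8 = (57, -100, 82.7), BH-7→BH-9 = (-41, -171, 124.9).
Normal n = (BH-7→BH-8) × (BH-7→BH-9) = (1651.7, -10510, -13847).
So ∂z/∂E = −n_x/n_z = 0.11928 and ∂z/∂N = −n_y/n_z = −0.75901.
|∇z| = √(a²+b²) = 0.76832, so dip δ = arctan(0.76832) = 37.54°.
True thickness = vertical thickness × cos δ = 49.3 × cos 37.54° = 39.1 ft.

39.1 ft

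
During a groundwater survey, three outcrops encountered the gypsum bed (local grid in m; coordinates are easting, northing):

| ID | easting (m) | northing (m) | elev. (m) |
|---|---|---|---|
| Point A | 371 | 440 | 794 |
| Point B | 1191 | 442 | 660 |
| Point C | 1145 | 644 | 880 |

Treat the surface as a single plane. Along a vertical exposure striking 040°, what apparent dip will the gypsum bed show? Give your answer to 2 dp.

Let the plane be z = a·easting + b·northing + c.
Point B−Point A: 820a + 2b = −134;  Point C−Point A: 774a + 204b = 86.
Solving gives a = −0.16598, b = 1.05131.
Unit vector along 040° is (sin 40°, cos 40°) = (0.6428, 0.7660).
Slope in that direction = a·(0.6428) + b·(0.7660) = 0.69866.
Apparent dip = arctan|0.69866| = 34.94° (true dip is 46.8°, so apparent ≤ true as expected).

34.94°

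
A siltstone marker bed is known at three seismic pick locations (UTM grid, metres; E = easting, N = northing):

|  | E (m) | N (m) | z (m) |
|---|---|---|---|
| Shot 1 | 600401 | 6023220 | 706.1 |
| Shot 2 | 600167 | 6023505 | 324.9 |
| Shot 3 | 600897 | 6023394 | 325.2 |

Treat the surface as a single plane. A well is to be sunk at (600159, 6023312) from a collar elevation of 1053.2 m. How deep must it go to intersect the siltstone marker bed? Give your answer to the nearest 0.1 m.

431.5 m

Let the plane be z = a·E + b·N + c.
Shot 2−Shot 1: −234a + 285b = −381.2;  Shot 3−Shot 1: 496a + 174b = −380.9.
Solving gives a = −0.231923483, b = −1.527965245.
Then c = 706.1 − a·600401 − b·6023220 = 9343224.02.
At (600159, 6023312): z_contact = −139190.97 − 9203411.40 + 9343224.02 = 621.65 m.
Depth below ground = 1053.2 − 621.65 = 431.5 m.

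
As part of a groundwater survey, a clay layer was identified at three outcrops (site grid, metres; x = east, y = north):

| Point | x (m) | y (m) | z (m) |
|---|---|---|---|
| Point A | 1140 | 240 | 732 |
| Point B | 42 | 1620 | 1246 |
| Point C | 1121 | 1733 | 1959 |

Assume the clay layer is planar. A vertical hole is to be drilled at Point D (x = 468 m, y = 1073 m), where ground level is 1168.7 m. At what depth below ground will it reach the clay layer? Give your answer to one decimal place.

Two edge vectors: Point A→Point B = (-1098, 1380, 514), Point A→Point C = (-19, 1493, 1227).
Normal n = (Point A→Point B) × (Point A→Point C) = (925858, 1337480, -1613094).
So ∂z/∂x = −n_x/n_z = 0.573964 and ∂z/∂y = −n_y/n_z = 0.829140.
Intercept c from Point A: 732 − 654.32 − 198.99 = −121.31.
At (468, 1073): z_contact = 268.62 + 889.67 − 121.31 = 1036.97 m.
Depth below ground = 1168.7 − 1036.97 = 131.7 m.

131.7 m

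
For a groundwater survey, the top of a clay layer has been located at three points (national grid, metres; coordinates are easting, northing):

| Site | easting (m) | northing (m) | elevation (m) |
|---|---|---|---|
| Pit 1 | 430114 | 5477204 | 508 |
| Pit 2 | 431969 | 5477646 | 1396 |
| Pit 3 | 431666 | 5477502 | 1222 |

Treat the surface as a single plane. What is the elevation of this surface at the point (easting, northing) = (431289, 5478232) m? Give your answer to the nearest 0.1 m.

Two edge vectors: Pit 1→Pit 2 = (1855, 442, 888), Pit 1→Pit 3 = (1552, 298, 714).
Normal n = (Pit 1→Pit 2) × (Pit 1→Pit 3) = (50964, 53706, -133194).
So ∂z/∂easting = −n_x/n_z = 0.382629848 and ∂z/∂northing = −n_y/n_z = 0.403216361.
Intercept c from Pit 1: 508 − 164574.45 − 2208498.27 = −2372564.72.
At (431289, 5478232): z = 165024.0 + 2208912.8 − 2372564.72 = 1372.1 m.

1372.1 m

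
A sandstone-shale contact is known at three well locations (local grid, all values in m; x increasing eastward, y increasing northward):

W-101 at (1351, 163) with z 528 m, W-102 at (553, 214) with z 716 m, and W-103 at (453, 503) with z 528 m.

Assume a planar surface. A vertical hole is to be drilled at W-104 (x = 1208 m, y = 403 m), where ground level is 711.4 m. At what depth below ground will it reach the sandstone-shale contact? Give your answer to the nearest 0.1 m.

Two edge vectors: W-101→W-102 = (-798, 51, 188), W-101→W-103 = (-898, 340, 0).
Normal n = (W-101→W-102) × (W-101→W-103) = (-63920, -168824, -225522).
So ∂z/∂x = −n_x/n_z = −0.283431 and ∂z/∂y = −n_y/n_z = −0.748592.
Intercept c from W-101: 528 + 382.92 + 122.02 = 1032.94.
At (1208, 403): z_contact = −342.39 − 301.68 + 1032.94 = 388.87 m.
Depth below ground = 711.4 − 388.87 = 322.5 m.

322.5 m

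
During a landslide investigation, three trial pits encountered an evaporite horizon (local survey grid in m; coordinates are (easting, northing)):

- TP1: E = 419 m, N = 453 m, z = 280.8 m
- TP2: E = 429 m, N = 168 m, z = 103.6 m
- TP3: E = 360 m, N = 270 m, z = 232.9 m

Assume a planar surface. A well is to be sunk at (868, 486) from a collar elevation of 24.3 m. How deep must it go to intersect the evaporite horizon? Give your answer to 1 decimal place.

176.3 m

Let the plane be z = a·E + b·N + c.
TP2−TP1: 10a − 285b = −177.2;  TP3−TP1: −59a − 183b = −47.9.
Solving gives a = −1.00703, b = 0.58642.
Then c = 280.8 − a·419 − b·453 = 437.10.
At (868, 486): z_contact = −874.10 + 285.00 + 437.10 = -152.01 m.
Depth below ground = 24.3 − (-152.01) = 176.3 m.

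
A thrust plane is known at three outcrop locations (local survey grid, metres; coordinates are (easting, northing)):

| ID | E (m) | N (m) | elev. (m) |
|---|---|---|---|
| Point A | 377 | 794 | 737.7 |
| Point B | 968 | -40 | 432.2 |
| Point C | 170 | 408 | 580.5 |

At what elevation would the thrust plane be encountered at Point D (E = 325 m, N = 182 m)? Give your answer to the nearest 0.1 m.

Two edge vectors: Point A→Point B = (591, -834, -305.5), Point A→Point C = (-207, -386, -157.2).
Normal n = (Point A→Point B) × (Point A→Point C) = (13181.8, 156143.7, -400764).
So ∂z/∂E = −n_x/n_z = 0.03289 and ∂z/∂N = −n_y/n_z = 0.38962.
Intercept c from Point A: 737.7 − 12.40 − 309.35 = 415.95.
At (325, 182): z = 10.7 + 70.9 + 415.95 = 497.5 m.

497.5 m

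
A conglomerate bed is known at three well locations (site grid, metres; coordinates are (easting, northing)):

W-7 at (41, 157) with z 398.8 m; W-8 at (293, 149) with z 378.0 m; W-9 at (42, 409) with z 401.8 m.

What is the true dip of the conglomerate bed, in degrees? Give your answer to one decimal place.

4.7°

Let the plane be z = a·E + b·N + c.
W-8−W-7: 252a − 8b = −20.8;  W-9−W-7: 1a + 252b = 3.
Solving gives a = −0.08215, b = 0.01223.
Gradient magnitude |∇z| = √(a² + b²) = √(0.00675 + 0.00015) = 0.08306.
True dip = arctan(0.08306) = 4.7°, dipping toward E (azimuth ≈ 098°).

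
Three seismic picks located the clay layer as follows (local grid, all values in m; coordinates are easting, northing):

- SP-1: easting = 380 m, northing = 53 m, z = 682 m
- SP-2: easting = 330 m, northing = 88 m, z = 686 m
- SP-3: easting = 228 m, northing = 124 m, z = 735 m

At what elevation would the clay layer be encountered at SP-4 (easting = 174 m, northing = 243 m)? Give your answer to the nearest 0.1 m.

645.6 m

Let the plane be z = a·easting + b·northing + c.
SP-2−SP-1: −50a + 35b = 4;  SP-3−SP-1: −152a + 71b = 53.
Solving gives a = −0.88757, b = −1.15367.
Then c = 682 − a·380 − b·53 = 1080.42.
At (174, 243): z = −154.4 − 280.3 + 1080.42 = 645.6 m.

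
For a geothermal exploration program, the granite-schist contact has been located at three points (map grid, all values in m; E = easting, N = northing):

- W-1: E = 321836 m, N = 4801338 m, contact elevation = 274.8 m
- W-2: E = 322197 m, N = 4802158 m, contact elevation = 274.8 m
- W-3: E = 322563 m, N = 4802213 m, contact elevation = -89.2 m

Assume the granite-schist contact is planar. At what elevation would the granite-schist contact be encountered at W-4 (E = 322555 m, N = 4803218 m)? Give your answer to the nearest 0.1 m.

Two edge vectors: W-1→W-2 = (361, 820, 0), W-1→W-3 = (727, 875, -364).
Normal n = (W-1→W-2) × (W-1→W-3) = (-298480, 131404, -280265).
So ∂z/∂E = −n_x/n_z = −1.064992061 and ∂z/∂N = −n_y/n_z = 0.468856261.
Intercept c from W-1: 274.8 + 342752.78 − 2251137.38 = −1908109.80.
At (322555, 4803218): z = −343518.5 + 2252018.8 − 1908109.80 = 390.5 m.

390.5 m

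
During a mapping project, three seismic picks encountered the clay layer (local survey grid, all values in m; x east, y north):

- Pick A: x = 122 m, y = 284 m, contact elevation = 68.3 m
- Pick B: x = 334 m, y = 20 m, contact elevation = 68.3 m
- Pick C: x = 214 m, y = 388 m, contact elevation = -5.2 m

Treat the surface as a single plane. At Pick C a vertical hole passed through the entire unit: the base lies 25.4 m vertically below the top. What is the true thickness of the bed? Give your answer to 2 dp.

Two edge vectors: Pick A→Pick B = (212, -264, 0), Pick A→Pick C = (92, 104, -73.5).
Normal n = (Pick A→Pick B) × (Pick A→Pick C) = (19404, 15582, 46336).
So ∂z/∂x = −n_x/n_z = −0.41877 and ∂z/∂y = −n_y/n_z = −0.33628.
|∇z| = √(a²+b²) = 0.53708, so dip δ = arctan(0.53708) = 28.24°.
True thickness = vertical thickness × cos δ = 25.4 × cos 28.24° = 22.38 m.

22.38 m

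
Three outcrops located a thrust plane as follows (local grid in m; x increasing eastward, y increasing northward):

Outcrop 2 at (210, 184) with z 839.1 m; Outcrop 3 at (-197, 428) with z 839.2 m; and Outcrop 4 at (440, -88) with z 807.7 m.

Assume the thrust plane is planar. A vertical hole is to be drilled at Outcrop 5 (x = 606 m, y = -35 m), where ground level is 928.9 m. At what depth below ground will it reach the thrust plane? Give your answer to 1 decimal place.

85.6 m

Let the plane be z = a·x + b·y + c.
Outcrop 3−Outcrop 2: −407a + 244b = 0.1;  Outcrop 4−Outcrop 2: 230a − 272b = −31.4.
Solving gives a = 0.13987, b = 0.23371.
Then c = 839.1 − a·210 − b·184 = 766.73.
At (606, -35): z_contact = 84.76 − 8.18 + 766.73 = 843.30 m.
Depth below ground = 928.9 − 843.30 = 85.6 m.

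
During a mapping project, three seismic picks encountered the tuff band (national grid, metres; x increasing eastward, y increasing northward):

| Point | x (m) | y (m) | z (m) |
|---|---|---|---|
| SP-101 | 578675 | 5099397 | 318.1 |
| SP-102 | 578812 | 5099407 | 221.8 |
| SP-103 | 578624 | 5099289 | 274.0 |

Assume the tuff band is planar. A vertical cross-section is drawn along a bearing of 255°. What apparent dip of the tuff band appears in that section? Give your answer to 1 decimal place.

Let the plane be z = a·x + b·y + c.
SP-102−SP-101: 137a + 10b = −96.3;  SP-103−SP-101: −51a − 108b = −44.1.
Solving gives a = −0.75888, b = 0.76669.
Unit vector along 255° is (sin 255°, cos 255°) = (-0.9659, -0.2588).
Slope in that direction = a·(-0.9659) + b·(-0.2588) = 0.53459.
Apparent dip = arctan|0.53459| = 28.1° (true dip is 47.2°, so apparent ≤ true as expected).

28.1°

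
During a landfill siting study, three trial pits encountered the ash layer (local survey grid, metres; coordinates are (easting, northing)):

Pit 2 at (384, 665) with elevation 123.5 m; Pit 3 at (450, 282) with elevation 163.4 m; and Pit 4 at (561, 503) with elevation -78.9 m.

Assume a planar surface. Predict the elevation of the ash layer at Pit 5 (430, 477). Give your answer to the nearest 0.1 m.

123.1 m

Two edge vectors: Pit 2→Pit 3 = (66, -383, 39.9), Pit 2→Pit 4 = (177, -162, -202.4).
Normal n = (Pit 2→Pit 3) × (Pit 2→Pit 4) = (83983, 20420.7, 57099).
So ∂z/∂E = −n_x/n_z = −1.47083 and ∂z/∂N = −n_y/n_z = −0.35764.
Intercept c from Pit 2: 123.5 + 564.80 + 237.83 = 926.13.
At (430, 477): z = −632.5 − 170.6 + 926.13 = 123.1 m.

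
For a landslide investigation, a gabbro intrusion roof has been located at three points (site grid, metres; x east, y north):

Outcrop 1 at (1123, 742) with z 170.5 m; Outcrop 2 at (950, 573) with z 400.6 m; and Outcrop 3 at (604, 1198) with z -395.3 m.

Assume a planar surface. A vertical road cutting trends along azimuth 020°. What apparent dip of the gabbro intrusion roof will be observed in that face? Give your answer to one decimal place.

51.2°

Let the plane be z = a·x + b·y + c.
Outcrop 2−Outcrop 1: −173a − 169b = 230.1;  Outcrop 3−Outcrop 1: −519a + 456b = −565.8.
Solving gives a = −0.05586, b = −1.30436.
Unit vector along 020° is (sin 20°, cos 20°) = (0.3420, 0.9397).
Slope in that direction = a·(0.3420) + b·(0.9397) = −1.24480.
Apparent dip = arctan|1.24480| = 51.2° (true dip is 52.5°, so apparent ≤ true as expected).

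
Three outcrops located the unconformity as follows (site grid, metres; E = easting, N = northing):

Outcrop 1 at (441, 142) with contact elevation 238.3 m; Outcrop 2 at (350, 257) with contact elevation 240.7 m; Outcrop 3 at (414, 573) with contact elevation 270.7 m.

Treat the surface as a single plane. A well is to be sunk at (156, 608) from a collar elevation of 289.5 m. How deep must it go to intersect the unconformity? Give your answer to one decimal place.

35.2 m

Two edge vectors: Outcrop 1→Outcrop 2 = (-91, 115, 2.4), Outcrop 1→Outcrop 3 = (-27, 431, 32.4).
Normal n = (Outcrop 1→Outcrop 2) × (Outcrop 1→Outcrop 3) = (2691.6, 2883.6, -36116).
So ∂z/∂E = −n_x/n_z = 0.07453 and ∂z/∂N = −n_y/n_z = 0.07984.
Intercept c from Outcrop 1: 238.3 − 32.87 − 11.34 = 194.10.
At (156, 608): z_contact = 11.63 + 48.54 + 194.10 = 254.27 m.
Depth below ground = 289.5 − 254.27 = 35.2 m.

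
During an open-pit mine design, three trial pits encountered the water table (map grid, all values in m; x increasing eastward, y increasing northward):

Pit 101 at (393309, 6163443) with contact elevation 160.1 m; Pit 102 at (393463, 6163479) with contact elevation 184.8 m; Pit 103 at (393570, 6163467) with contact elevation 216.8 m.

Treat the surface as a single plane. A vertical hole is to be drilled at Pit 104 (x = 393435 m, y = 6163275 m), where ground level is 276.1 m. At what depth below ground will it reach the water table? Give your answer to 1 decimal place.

16.6 m

Two edge vectors: Pit 101→Pit 102 = (154, 36, 24.7), Pit 101→Pit 103 = (261, 24, 56.7).
Normal n = (Pit 101→Pit 102) × (Pit 101→Pit 103) = (1448.4, -2285.1, -5700).
So ∂z/∂x = −n_x/n_z = 0.254105263 and ∂z/∂y = −n_y/n_z = −0.400894737.
Intercept c from Pit 101: 160.1 − 99941.89 + 2470891.86 = 2371110.07.
At (393435, 6163275): z_contact = 99973.90 − 2470824.51 + 2371110.07 = 259.47 m.
Depth below ground = 276.1 − 259.47 = 16.6 m.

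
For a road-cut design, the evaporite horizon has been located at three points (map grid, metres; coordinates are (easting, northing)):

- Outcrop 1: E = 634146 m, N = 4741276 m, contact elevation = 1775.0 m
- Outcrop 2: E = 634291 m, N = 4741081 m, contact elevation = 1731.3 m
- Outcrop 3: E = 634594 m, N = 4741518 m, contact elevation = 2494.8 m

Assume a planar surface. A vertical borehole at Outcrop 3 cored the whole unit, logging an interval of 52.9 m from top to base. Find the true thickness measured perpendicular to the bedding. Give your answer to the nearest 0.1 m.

29.8 m

Let the plane be z = a·E + b·N + c.
Outcrop 2−Outcrop 1: 145a − 195b = −43.7;  Outcrop 3−Outcrop 1: 448a + 242b = 719.8.
Solving gives a = 1.05991, b = 1.01224.
|∇z| = √(a²+b²) = 1.46562, so dip δ = arctan(1.46562) = 55.69°.
True thickness = vertical thickness × cos δ = 52.9 × cos 55.69° = 29.8 m.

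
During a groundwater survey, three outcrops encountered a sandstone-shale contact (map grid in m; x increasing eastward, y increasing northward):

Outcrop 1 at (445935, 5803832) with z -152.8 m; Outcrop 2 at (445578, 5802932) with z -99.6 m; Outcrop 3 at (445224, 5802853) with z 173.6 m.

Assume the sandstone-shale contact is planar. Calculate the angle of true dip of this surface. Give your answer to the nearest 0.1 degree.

41.2°

Two edge vectors: Outcrop 1→Outcrop 2 = (-357, -900, 53.2), Outcrop 1→Outcrop 3 = (-711, -979, 326.4).
Normal n = (Outcrop 1→Outcrop 2) × (Outcrop 1→Outcrop 3) = (-241677.2, 78699.6, -290397).
So ∂z/∂x = −n_x/n_z = −0.83223 and ∂z/∂y = −n_y/n_z = 0.27101.
Gradient magnitude |∇z| = √(a² + b²) = √(0.69261 + 0.07344) = 0.87524.
True dip = arctan(0.87524) = 41.2°, dipping toward ESE (azimuth ≈ 108°).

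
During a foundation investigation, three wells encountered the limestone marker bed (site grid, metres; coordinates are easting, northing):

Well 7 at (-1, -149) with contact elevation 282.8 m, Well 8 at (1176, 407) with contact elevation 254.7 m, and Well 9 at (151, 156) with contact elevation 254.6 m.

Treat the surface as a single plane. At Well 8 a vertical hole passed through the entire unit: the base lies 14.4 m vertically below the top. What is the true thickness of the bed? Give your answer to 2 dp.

Two edge vectors: Well 7→Well 8 = (1177, 556, -28.1), Well 7→Well 9 = (152, 305, -28.2).
Normal n = (Well 7→Well 8) × (Well 7→Well 9) = (-7108.7, 28920.2, 274473).
So ∂z/∂easting = −n_x/n_z = 0.02590 and ∂z/∂northing = −n_y/n_z = −0.10537.
|∇z| = √(a²+b²) = 0.10850, so dip δ = arctan(0.10850) = 6.19°.
True thickness = vertical thickness × cos δ = 14.4 × cos 6.19° = 14.32 m.

14.32 m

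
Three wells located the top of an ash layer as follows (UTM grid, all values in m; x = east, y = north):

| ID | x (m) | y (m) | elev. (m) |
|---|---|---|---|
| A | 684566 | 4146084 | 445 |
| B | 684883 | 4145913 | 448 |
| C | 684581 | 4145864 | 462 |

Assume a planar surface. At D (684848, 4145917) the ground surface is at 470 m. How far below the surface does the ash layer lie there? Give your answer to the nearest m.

Let the plane be z = a·x + b·y + c.
B−A: 317a − 171b = 3;  C−A: 15a − 220b = 17.
Solving gives a = −0.03344994, b = −0.07955341.
Then c = 445 − a·684566 − b·4146084 = 353178.80.
At (684848, 4145917): z_contact = −22908.1 − 329821.8 + 353178.80 = 448.9 m.
Depth below ground = 470 − 448.9 = 21 m.

21 m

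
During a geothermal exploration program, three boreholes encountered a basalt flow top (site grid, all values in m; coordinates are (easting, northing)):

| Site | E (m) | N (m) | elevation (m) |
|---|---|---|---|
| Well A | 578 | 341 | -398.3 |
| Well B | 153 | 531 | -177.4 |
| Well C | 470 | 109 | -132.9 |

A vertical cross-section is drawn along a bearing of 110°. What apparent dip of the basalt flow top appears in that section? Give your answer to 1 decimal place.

Two edge vectors: Well A→Well B = (-425, 190, 220.9), Well A→Well C = (-108, -232, 265.4).
Normal n = (Well A→Well B) × (Well A→Well C) = (101674.8, 88937.8, 119120).
So ∂z/∂E = −n_x/n_z = −0.85355 and ∂z/∂N = −n_y/n_z = −0.74662.
Unit vector along 110° is (sin 110°, cos 110°) = (0.9397, -0.3420).
Slope in that direction = a·(0.9397) + b·(-0.3420) = −0.54671.
Apparent dip = arctan|0.54671| = 28.7° (true dip is 48.6°, so apparent ≤ true as expected).

28.7°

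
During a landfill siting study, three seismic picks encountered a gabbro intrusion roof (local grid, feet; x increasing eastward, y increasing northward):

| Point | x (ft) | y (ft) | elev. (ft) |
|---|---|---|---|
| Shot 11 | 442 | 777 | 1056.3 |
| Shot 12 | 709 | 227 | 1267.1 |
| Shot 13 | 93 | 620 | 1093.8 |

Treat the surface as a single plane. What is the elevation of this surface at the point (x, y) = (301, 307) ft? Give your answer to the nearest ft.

Let the plane be z = a·x + b·y + c.
Shot 12−Shot 11: 267a − 550b = 210.8;  Shot 13−Shot 11: −349a − 157b = 37.5.
Solving gives a = 0.05332, b = −0.35739.
Then c = 1056.3 − a·442 − b·777 = 1310.42.
At (301, 307): z = 16.1 − 109.7 + 1310.42 = 1216.8 ft.

1217 ft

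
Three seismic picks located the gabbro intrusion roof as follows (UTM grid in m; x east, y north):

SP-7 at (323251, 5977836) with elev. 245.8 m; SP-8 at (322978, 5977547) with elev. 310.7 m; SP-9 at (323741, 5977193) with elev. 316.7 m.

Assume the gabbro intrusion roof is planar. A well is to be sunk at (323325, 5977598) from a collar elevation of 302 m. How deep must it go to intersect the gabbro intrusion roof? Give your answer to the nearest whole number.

Two edge vectors: SP-7→SP-8 = (-273, -289, 64.9), SP-7→SP-9 = (490, -643, 70.9).
Normal n = (SP-7→SP-8) × (SP-7→SP-9) = (21240.6, 51156.7, 317149).
So ∂z/∂x = −n_x/n_z = −0.06697357 and ∂z/∂y = −n_y/n_z = −0.16130179.
Intercept c from SP-7: 245.8 + 21649.27 + 964235.62 = 986130.69.
At (323325, 5977598): z_contact = −21654.2 − 964197.2 + 986130.69 = 279.2 m.
Depth below ground = 302 − 279.2 = 23 m.

23 m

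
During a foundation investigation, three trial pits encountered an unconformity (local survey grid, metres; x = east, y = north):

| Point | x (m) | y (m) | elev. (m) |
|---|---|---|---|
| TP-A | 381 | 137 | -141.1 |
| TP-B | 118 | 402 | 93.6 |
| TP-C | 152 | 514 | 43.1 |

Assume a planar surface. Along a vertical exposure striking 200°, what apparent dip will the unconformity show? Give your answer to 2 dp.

25.74°

Let the plane be z = a·x + b·y + c.
TP-B−TP-A: −263a + 265b = 234.7;  TP-C−TP-A: −229a + 377b = 184.2.
Solving gives a = −1.03127, b = −0.13783.
Unit vector along 200° is (sin 200°, cos 200°) = (-0.3420, -0.9397).
Slope in that direction = a·(-0.3420) + b·(-0.9397) = 0.48223.
Apparent dip = arctan|0.48223| = 25.74° (true dip is 46.1°, so apparent ≤ true as expected).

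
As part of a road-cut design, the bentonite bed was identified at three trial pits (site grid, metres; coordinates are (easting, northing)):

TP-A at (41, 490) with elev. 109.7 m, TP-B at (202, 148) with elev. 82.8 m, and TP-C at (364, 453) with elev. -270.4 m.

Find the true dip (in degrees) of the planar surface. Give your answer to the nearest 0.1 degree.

53.1°

Let the plane be z = a·E + b·N + c.
TP-B−TP-A: 161a − 342b = −26.9;  TP-C−TP-A: 323a − 37b = −380.1.
Solving gives a = −1.23433, b = −0.50242.
Gradient magnitude |∇z| = √(a² + b²) = √(1.52358 + 0.25243) = 1.33267.
True dip = arctan(1.33267) = 53.1°, dipping toward ENE (azimuth ≈ 068°).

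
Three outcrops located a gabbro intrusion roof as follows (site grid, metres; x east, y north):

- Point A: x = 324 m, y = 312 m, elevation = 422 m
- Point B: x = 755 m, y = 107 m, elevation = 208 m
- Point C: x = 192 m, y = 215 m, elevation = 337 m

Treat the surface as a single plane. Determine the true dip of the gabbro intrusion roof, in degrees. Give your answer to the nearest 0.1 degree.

43.3°

Two edge vectors: Point A→Point B = (431, -205, -214), Point A→Point C = (-132, -97, -85).
Normal n = (Point A→Point B) × (Point A→Point C) = (-3333, 64883, -68867).
So ∂z/∂x = −n_x/n_z = −0.04840 and ∂z/∂y = −n_y/n_z = 0.94215.
Gradient magnitude |∇z| = √(a² + b²) = √(0.00234 + 0.88765) = 0.94339.
True dip = arctan(0.94339) = 43.3°, dipping toward S (azimuth ≈ 177°).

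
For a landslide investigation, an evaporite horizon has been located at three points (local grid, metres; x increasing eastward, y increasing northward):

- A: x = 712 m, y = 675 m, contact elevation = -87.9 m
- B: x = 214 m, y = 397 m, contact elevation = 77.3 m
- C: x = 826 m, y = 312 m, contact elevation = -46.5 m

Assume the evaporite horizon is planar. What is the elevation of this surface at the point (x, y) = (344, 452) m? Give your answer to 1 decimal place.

37.4 m

Two edge vectors: A→B = (-498, -278, 165.2), A→C = (114, -363, 41.4).
Normal n = (A→B) × (A→C) = (48458.4, 39450, 212466).
So ∂z/∂x = −n_x/n_z = −0.22808 and ∂z/∂y = −n_y/n_z = −0.18568.
Intercept c from A: -87.9 + 162.39 + 125.33 = 199.82.
At (344, 452): z = −78.5 − 83.9 + 199.82 = 37.4 m.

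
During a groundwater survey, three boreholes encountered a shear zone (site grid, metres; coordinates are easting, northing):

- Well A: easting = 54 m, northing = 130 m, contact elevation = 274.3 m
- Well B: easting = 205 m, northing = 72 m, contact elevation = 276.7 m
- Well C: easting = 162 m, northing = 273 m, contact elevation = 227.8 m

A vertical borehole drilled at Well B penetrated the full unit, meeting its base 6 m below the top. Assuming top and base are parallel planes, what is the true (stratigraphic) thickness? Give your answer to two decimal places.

Let the plane be z = a·easting + b·northing + c.
Well B−Well A: 151a − 58b = 2.4;  Well C−Well A: 108a + 143b = −46.5.
Solving gives a = −0.08450, b = −0.26136.
|∇z| = √(a²+b²) = 0.27468, so dip δ = arctan(0.27468) = 15.36°.
True thickness = vertical thickness × cos δ = 6 × cos 15.36° = 5.79 m.

5.79 m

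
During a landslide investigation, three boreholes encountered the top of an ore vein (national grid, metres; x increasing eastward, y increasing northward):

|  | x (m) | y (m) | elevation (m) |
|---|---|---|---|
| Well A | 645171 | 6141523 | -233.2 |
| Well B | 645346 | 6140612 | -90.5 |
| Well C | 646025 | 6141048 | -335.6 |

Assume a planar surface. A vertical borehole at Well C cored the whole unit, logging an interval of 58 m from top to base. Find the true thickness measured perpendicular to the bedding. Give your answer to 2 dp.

55.45 m

Two edge vectors: Well A→Well B = (175, -911, 142.7), Well A→Well C = (854, -475, -102.4).
Normal n = (Well A→Well B) × (Well A→Well C) = (161068.9, 139785.8, 694869).
So ∂z/∂x = −n_x/n_z = −0.23180 and ∂z/∂y = −n_y/n_z = −0.20117.
|∇z| = √(a²+b²) = 0.30692, so dip δ = arctan(0.30692) = 17.06°.
True thickness = vertical thickness × cos δ = 58 × cos 17.06° = 55.45 m.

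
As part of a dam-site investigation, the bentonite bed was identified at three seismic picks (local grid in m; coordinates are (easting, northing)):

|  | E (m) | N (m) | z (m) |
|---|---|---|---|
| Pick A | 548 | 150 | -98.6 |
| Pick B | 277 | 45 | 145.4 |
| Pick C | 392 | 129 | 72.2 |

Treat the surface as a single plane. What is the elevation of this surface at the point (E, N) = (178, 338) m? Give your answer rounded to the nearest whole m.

489 m

Let the plane be z = a·E + b·N + c.
Pick B−Pick A: −271a − 105b = 244;  Pick C−Pick A: −156a − 21b = 170.8.
Solving gives a = −1.19843, b = 0.76928.
Then c = -98.6 − a·548 − b·150 = 442.75.
At (178, 338): z = −213.3 + 260.0 + 442.75 = 489.4 m.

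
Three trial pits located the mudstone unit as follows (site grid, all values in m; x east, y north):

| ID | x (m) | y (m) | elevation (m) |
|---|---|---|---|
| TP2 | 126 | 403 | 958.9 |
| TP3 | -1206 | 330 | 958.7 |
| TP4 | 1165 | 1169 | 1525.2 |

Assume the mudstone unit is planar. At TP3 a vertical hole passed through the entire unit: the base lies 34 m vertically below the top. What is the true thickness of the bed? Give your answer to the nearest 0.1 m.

26.6 m

Two edge vectors: TP2→TP3 = (-1332, -73, -0.2), TP2→TP4 = (1039, 766, 566.3).
Normal n = (TP2→TP3) × (TP2→TP4) = (-41186.7, 754103.8, -944465).
So ∂z/∂x = −n_x/n_z = −0.04361 and ∂z/∂y = −n_y/n_z = 0.79845.
|∇z| = √(a²+b²) = 0.79964, so dip δ = arctan(0.79964) = 38.65°.
True thickness = vertical thickness × cos δ = 34 × cos 38.65° = 26.6 m.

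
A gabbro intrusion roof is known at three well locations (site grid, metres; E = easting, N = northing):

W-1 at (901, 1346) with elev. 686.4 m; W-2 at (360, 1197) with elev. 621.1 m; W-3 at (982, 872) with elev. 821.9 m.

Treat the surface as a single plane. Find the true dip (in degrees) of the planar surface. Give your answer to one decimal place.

Two edge vectors: W-1→W-2 = (-541, -149, -65.3), W-1→W-3 = (81, -474, 135.5).
Normal n = (W-1→W-2) × (W-1→W-3) = (-51141.7, 68016.2, 268503).
So ∂z/∂E = −n_x/n_z = 0.19047 and ∂z/∂N = −n_y/n_z = −0.25332.
Gradient magnitude |∇z| = √(a² + b²) = √(0.03628 + 0.06417) = 0.31694.
True dip = arctan(0.31694) = 17.6°, dipping toward NW (azimuth ≈ 323°).

17.6°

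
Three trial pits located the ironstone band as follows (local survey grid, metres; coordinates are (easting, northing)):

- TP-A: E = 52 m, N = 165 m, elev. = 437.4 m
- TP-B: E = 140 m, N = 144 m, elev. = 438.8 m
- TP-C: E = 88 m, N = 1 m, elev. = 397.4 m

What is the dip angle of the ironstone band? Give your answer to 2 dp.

15.24°

Let the plane be z = a·E + b·N + c.
TP-B−TP-A: 88a − 21b = 1.4;  TP-C−TP-A: 36a − 164b = −40.
Solving gives a = 0.07821, b = 0.26107.
Gradient magnitude |∇z| = √(a² + b²) = √(0.00612 + 0.06816) = 0.27253.
True dip = arctan(0.27253) = 15.24°, dipping toward SSW (azimuth ≈ 197°).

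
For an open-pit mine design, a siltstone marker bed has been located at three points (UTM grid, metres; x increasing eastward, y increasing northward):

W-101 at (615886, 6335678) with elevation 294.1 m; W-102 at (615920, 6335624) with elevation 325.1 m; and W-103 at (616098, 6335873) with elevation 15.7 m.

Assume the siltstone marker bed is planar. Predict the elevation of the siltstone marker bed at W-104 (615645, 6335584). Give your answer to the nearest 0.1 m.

497.3 m

Two edge vectors: W-101→W-102 = (34, -54, 31), W-101→W-103 = (212, 195, -278.4).
Normal n = (W-101→W-102) × (W-101→W-103) = (8988.6, 16037.6, 18078).
So ∂z/∂x = −n_x/n_z = −0.497212081 and ∂z/∂y = −n_y/n_z = −0.887133532.
Intercept c from W-101: 294.1 + 306225.96 + 5620592.40 = 5927112.46.
At (615645, 6335584): z = −306106.1 − 5620509.0 + 5927112.46 = 497.3 m.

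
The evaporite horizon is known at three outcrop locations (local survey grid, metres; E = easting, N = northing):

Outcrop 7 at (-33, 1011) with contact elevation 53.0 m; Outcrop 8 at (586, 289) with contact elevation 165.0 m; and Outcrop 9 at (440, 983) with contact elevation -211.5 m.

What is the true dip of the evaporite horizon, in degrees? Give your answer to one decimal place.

41.9°

Two edge vectors: Outcrop 7→Outcrop 8 = (619, -722, 112), Outcrop 7→Outcrop 9 = (473, -28, -264.5).
Normal n = (Outcrop 7→Outcrop 8) × (Outcrop 7→Outcrop 9) = (194105, 216701.5, 324174).
So ∂z/∂E = −n_x/n_z = −0.59877 and ∂z/∂N = −n_y/n_z = −0.66847.
Gradient magnitude |∇z| = √(a² + b²) = √(0.35852 + 0.44686) = 0.89743.
True dip = arctan(0.89743) = 41.9°, dipping toward NE (azimuth ≈ 042°).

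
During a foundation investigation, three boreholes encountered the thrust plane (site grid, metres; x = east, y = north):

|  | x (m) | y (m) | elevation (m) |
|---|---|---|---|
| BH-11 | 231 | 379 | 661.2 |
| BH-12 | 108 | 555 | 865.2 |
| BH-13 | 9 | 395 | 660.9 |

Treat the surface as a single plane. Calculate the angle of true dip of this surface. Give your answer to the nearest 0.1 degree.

Let the plane be z = a·x + b·y + c.
BH-12−BH-11: −123a + 176b = 204;  BH-13−BH-11: −222a + 16b = −0.3.
Solving gives a = 0.08939, b = 1.22156.
Gradient magnitude |∇z| = √(a² + b²) = √(0.00799 + 1.49222) = 1.22483.
True dip = arctan(1.22483) = 50.8°, dipping toward S (azimuth ≈ 184°).

50.8°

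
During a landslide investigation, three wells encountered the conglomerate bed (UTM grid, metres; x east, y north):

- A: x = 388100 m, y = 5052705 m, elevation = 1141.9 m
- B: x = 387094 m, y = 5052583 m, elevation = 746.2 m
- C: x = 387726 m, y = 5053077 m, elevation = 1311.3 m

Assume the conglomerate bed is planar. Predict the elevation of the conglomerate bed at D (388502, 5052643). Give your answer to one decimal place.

Let the plane be z = a·x + b·y + c.
B−A: −1006a − 122b = −395.7;  C−A: −374a + 372b = 169.4.
Solving gives a = 0.301370933, b = 0.758367551.
Then c = 1141.9 − a·388100 − b·5052705 = −3947627.68.
At (388502, 5052643): z = 117083.2 + 3831760.5 − 3947627.68 = 1216.0 m.

1216.0 m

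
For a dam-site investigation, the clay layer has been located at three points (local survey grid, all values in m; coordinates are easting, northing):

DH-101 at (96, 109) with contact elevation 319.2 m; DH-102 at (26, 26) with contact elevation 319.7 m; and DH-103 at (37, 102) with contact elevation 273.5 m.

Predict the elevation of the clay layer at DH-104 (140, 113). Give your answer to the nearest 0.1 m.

354.2 m

Two edge vectors: DH-101→DH-102 = (-70, -83, 0.5), DH-101→DH-103 = (-59, -7, -45.7).
Normal n = (DH-101→DH-102) × (DH-101→DH-103) = (3796.6, -3228.5, -4407).
So ∂z/∂easting = −n_x/n_z = 0.86149 and ∂z/∂northing = −n_y/n_z = −0.73258.
Intercept c from DH-101: 319.2 − 82.70 + 79.85 = 316.35.
At (140, 113): z = 120.6 − 82.8 + 316.35 = 354.2 m.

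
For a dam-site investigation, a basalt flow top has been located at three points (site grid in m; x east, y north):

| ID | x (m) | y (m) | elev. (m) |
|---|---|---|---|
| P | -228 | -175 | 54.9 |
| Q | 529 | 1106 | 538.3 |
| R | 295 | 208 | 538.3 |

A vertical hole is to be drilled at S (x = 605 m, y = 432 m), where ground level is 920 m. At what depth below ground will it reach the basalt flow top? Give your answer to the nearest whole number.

94 m

Two edge vectors: P→Q = (757, 1281, 483.4), P→R = (523, 383, 483.4).
Normal n = (P→Q) × (P→R) = (434093.2, -113115.6, -380032).
So ∂z/∂x = −n_x/n_z = 1.14225 and ∂z/∂y = −n_y/n_z = −0.29765.
Intercept c from P: 54.9 + 260.43 − 52.09 = 263.25.
At (605, 432): z_contact = 691.1 − 128.6 + 263.25 = 825.7 m.
Depth below ground = 920 − 825.7 = 94 m.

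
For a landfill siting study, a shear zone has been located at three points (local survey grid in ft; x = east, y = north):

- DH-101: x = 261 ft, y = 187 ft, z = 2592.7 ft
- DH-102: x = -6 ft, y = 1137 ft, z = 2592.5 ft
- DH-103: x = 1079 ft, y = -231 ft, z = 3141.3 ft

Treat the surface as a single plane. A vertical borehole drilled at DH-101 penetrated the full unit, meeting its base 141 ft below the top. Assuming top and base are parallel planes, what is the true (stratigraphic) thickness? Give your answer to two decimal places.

Two edge vectors: DH-101→DH-102 = (-267, 950, -0.2), DH-101→DH-103 = (818, -418, 548.6).
Normal n = (DH-101→DH-102) × (DH-101→DH-103) = (521086.4, 146312.6, -665494).
So ∂z/∂x = −n_x/n_z = 0.78301 and ∂z/∂y = −n_y/n_z = 0.21986.
|∇z| = √(a²+b²) = 0.81329, so dip δ = arctan(0.81329) = 39.12°.
True thickness = vertical thickness × cos δ = 141 × cos 39.12° = 109.39 ft.

109.39 ft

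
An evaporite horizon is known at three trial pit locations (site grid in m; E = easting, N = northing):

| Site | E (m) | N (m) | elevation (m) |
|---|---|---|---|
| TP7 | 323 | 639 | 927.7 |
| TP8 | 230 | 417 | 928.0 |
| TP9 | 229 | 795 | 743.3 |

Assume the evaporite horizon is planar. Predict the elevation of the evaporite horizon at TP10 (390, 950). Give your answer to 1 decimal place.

Let the plane be z = a·E + b·N + c.
TP8−TP7: −93a − 222b = 0.3;  TP9−TP7: −94a + 156b = −184.4.
Solving gives a = 1.15587, b = −0.48557.
Then c = 927.7 − a·323 − b·639 = 864.63.
At (390, 950): z = 450.8 − 461.3 + 864.63 = 854.1 m.

854.1 m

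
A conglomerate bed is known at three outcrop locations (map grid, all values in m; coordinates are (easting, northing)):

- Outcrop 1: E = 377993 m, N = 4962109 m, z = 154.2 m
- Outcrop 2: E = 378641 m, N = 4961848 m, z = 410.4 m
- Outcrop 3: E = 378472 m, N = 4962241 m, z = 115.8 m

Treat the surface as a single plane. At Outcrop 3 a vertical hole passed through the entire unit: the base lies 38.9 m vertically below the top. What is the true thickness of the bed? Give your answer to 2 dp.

Two edge vectors: Outcrop 1→Outcrop 2 = (648, -261, 256.2), Outcrop 1→Outcrop 3 = (479, 132, -38.4).
Normal n = (Outcrop 1→Outcrop 2) × (Outcrop 1→Outcrop 3) = (-23796, 147603, 210555).
So ∂z/∂E = −n_x/n_z = 0.11302 and ∂z/∂N = −n_y/n_z = −0.70102.
|∇z| = √(a²+b²) = 0.71007, so dip δ = arctan(0.71007) = 35.38°.
True thickness = vertical thickness × cos δ = 38.9 × cos 35.38° = 31.72 m.

31.72 m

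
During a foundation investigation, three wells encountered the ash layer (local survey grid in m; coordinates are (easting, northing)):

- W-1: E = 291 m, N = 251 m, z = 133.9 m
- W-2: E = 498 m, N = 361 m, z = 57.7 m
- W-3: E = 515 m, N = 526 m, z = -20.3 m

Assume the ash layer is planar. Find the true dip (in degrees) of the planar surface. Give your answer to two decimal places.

Let the plane be z = a·E + b·N + c.
W-2−W-1: 207a + 110b = −76.2;  W-3−W-1: 224a + 275b = −154.2.
Solving gives a = −0.12368, b = −0.45998.
Gradient magnitude |∇z| = √(a² + b²) = √(0.01530 + 0.21159) = 0.47632.
True dip = arctan(0.47632) = 25.47°, dipping toward NNE (azimuth ≈ 015°).

25.47°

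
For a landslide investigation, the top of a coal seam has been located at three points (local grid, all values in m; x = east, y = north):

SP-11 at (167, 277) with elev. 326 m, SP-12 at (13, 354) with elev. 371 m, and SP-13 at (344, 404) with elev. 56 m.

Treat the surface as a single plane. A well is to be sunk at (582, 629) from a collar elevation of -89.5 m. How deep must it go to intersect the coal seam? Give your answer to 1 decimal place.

Let the plane be z = a·x + b·y + c.
SP-12−SP-11: −154a + 77b = 45;  SP-13−SP-11: 177a + 127b = −270.
Solving gives a = −0.79866, b = −1.01290.
Then c = 326 − a·167 − b·277 = 739.95.
At (582, 629): z_contact = −464.82 − 637.11 + 739.95 = -361.98 m.
Depth below ground = -89.5 − (-361.98) = 272.5 m.

272.5 m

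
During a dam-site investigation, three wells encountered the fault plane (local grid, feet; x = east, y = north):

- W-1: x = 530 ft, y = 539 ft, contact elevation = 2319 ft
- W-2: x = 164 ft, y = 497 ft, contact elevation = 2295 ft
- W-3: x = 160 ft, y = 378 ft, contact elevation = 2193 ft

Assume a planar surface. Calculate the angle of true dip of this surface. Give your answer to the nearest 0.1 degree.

Two edge vectors: W-1→W-2 = (-366, -42, -24), W-1→W-3 = (-370, -161, -126).
Normal n = (W-1→W-2) × (W-1→W-3) = (1428, -37236, 43386).
So ∂z/∂x = −n_x/n_z = −0.03291 and ∂z/∂y = −n_y/n_z = 0.85825.
Gradient magnitude |∇z| = √(a² + b²) = √(0.00108 + 0.73659) = 0.85888.
True dip = arctan(0.85888) = 40.7°, dipping toward S (azimuth ≈ 178°).

40.7°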